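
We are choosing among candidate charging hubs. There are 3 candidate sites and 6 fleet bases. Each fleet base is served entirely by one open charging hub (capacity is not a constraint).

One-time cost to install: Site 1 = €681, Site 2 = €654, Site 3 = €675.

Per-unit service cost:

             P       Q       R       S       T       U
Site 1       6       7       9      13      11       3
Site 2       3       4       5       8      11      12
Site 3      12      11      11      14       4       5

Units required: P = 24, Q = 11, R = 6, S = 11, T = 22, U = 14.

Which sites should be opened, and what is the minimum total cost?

Open Site 2 only; minimum total cost 1298.

For any fixed open set, each fleet base goes to its cheapest open site; total = fixed + service.
{Site 2}: P→Site 2 3·24=72, Q→Site 2 4·11=44, R→Site 2 5·6=30, S→Site 2 8·11=88, T→Site 2 11·22=242, U→Site 2 12·14=168. Service 644; fixed 654; total 1298.
{Site 1}: service 702 + fixed 681 = 1383
{Site 3}: P→Site 3 12·24=288, Q→Site 3 11·11=121, R→Site 3 11·6=66, S→Site 3 14·11=154, T→Site 3 4·22=88, U→Site 3 5·14=70. Service 787; fixed 675; total 1462.
{Site 1, Site 2, Site 3}: service 364 + fixed 2010 = 2374
No other subset beats 1298.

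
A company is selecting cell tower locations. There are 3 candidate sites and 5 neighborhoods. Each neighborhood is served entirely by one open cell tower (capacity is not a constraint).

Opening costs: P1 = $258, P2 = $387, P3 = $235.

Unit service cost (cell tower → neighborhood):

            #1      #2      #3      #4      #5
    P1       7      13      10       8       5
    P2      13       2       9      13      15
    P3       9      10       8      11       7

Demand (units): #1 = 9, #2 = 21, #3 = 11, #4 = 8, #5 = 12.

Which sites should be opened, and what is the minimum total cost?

Open P3 only; minimum total cost 786.

For any fixed open set, each neighborhood goes to its cheapest open site; total = fixed + service.
{P3}: #1→P3 9·9=81, #2→P3 10·21=210, #3→P3 8·11=88, #4→P3 11·8=88, #5→P3 7·12=84. Service 551; fixed 235; total 786.
{P1}: service 570 + fixed 258 = 828
{P2}: service 542 + fixed 387 = 929
{P1, P2, P3}: service 317 + fixed 880 = 1197
No other subset beats 786.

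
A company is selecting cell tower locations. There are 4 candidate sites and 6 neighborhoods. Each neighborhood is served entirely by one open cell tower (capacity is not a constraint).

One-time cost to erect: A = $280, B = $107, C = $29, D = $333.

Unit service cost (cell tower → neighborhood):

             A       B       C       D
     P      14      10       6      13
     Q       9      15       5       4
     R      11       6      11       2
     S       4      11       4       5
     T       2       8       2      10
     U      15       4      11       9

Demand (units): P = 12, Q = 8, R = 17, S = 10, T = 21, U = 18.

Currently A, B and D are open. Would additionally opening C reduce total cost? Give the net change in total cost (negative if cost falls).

Yes — net change −19 (cost falls by 19).

Current service cost with {A, B, D}: 340.
Adding C: each neighborhood re-picks its cheapest; new service cost 292, saving 48.
Extra fixed cost: 29. Net change = 29 − 48 = -19.
(Totals: 1060 → 1041.)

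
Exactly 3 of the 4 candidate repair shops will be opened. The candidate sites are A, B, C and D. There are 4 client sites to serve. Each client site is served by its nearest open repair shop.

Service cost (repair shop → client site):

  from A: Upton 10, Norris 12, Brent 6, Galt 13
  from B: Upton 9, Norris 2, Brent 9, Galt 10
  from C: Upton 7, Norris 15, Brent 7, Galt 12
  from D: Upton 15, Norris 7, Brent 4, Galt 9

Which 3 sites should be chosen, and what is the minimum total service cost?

With exactly 3 open, each client site uses its cheapest among the chosen.
{B, C, D}: Upton→C 7, Norris→B 2, Brent→D 4, Galt→D 9. Service cost 22.
{A, B, D}: service cost 24
{A, B, C}: service cost 25
Among all 4 size-3 choices, {B, C, D} is lowest.

Choose B, C and D; total service cost 22.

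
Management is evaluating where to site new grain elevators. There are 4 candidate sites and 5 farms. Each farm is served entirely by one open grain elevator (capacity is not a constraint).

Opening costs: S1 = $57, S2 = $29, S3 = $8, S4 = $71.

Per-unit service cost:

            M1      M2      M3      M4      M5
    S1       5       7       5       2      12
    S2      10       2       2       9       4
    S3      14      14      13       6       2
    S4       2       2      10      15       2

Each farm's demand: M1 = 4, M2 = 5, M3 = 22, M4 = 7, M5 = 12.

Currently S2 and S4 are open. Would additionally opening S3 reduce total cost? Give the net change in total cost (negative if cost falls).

Current service cost with {S2, S4}: 149.
Adding S3: each farm re-picks its cheapest; new service cost 128, saving 21.
Extra fixed cost: 8. Net change = 8 − 21 = -13.
(Totals: 249 → 236.)

Yes — net change −13 (cost falls by 13).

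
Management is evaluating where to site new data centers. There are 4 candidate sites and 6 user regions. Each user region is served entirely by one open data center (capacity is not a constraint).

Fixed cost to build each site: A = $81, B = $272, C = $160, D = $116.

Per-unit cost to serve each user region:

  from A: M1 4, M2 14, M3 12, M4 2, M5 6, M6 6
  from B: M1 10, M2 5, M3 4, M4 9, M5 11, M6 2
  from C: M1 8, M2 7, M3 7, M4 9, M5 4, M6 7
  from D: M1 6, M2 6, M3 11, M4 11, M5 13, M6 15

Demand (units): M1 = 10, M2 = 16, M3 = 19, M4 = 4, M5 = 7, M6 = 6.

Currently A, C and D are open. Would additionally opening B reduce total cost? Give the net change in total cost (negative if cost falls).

Current service cost with {A, C, D}: 341.
Adding B: each user region re-picks its cheapest; new service cost 244, saving 97.
Extra fixed cost: 272. Net change = 272 − 97 = 175.
(Totals: 698 → 873.)

No — net change +175 (cost rises by 175).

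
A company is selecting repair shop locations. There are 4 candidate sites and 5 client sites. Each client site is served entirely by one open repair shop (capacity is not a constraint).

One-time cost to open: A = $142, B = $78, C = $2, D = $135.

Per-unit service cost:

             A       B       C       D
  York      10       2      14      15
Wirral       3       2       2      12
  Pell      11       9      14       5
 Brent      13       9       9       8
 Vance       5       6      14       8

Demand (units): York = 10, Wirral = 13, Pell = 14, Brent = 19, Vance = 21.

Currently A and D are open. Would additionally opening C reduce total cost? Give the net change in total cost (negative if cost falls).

Yes — net change −11 (cost falls by 11).

Current service cost with {A, D}: 466.
Adding C: each client site re-picks its cheapest; new service cost 453, saving 13.
Extra fixed cost: 2. Net change = 2 − 13 = -11.
(Totals: 743 → 732.)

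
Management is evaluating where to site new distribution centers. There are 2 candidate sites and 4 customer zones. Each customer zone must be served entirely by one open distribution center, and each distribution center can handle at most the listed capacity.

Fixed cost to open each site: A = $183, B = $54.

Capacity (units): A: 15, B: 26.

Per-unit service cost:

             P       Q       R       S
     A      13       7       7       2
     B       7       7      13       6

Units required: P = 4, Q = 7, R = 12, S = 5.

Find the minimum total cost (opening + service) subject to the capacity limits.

Open {A, B}: P→B 7·4=28, Q→B 7·7=49, R→A 7·12=84, S→B 6·5=30.
Loads: A carries 12/15, B carries 16/26. Service 191; fixed 237; total 428.
Next best feasible plan costs 480.

Minimum total cost: 428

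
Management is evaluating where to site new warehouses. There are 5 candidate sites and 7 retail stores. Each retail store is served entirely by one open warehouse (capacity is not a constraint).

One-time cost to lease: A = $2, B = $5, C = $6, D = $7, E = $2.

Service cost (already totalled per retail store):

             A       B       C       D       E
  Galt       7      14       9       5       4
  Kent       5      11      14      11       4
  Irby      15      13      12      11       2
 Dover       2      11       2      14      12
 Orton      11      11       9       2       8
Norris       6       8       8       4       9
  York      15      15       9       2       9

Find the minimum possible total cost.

For any fixed open set, each retail store goes to its cheapest open site; total = fixed + service.
{A, D, E}: Galt→E 4, Kent→E 4, Irby→E 2, Dover→A 2, Orton→D 2, Norris→D 4, York→D 2. Service 20; fixed 11; total 31.
{C, D, E}: Galt→E 4, Kent→E 4, Irby→E 2, Dover→C 2, Orton→D 2, Norris→D 4, York→D 2. Service 20; fixed 15; total 35.
{A, B, D, E}: service 20 + fixed 16 = 36
{A, B, C, D, E}: Galt→E 4, Kent→E 4, Irby→E 2, Dover→A 2, Orton→D 2, Norris→D 4, York→D 2. Service 20; fixed 22; total 42.
No other subset beats 31.

Minimum total cost: 31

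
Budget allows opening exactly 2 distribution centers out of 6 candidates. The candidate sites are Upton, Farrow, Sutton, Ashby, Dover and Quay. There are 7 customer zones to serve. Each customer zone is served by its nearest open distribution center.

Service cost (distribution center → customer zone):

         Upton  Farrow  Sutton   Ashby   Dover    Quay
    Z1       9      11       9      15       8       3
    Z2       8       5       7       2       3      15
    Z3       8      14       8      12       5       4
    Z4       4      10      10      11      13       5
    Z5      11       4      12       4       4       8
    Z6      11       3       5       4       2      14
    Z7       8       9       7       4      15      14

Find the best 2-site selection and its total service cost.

Choose Ashby and Quay; total service cost 26.

With exactly 2 open, each customer zone uses its cheapest among the chosen.
{Ashby, Quay}: Z1→Quay 3, Z2→Ashby 2, Z3→Quay 4, Z4→Quay 5, Z5→Ashby 4, Z6→Ashby 4, Z7→Ashby 4. Service cost 26.
{Farrow, Quay}: service cost 33
{Upton, Dover}: service cost 34
Among all 15 size-2 choices, {Ashby, Quay} is lowest.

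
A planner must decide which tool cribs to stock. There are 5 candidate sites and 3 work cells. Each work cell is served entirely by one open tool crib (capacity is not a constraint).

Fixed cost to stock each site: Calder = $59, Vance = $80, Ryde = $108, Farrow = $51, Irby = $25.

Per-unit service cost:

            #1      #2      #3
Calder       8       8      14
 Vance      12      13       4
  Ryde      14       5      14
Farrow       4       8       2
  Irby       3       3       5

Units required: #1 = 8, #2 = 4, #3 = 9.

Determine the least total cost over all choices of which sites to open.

Minimum total cost: 106

For any fixed open set, each work cell goes to its cheapest open site; total = fixed + service.
{Irby}: #1→Irby 3·8=24, #2→Irby 3·4=12, #3→Irby 5·9=45. Service 81; fixed 25; total 106.
{Farrow, Irby}: service 54 + fixed 76 = 130
{Farrow}: service 82 + fixed 51 = 133
{Calder, Vance, Ryde, Farrow, Irby}: #1→Irby 3·8=24, #2→Irby 3·4=12, #3→Farrow 2·9=18. Service 54; fixed 323; total 377.
No other subset beats 106.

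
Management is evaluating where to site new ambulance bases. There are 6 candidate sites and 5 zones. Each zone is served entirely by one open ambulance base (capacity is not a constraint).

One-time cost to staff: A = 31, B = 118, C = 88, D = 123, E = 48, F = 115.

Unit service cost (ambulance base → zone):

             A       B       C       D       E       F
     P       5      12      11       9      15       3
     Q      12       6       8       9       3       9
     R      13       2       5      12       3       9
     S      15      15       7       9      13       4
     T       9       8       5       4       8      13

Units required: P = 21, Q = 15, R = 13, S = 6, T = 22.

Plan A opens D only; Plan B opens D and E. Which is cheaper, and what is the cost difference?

Plan A: {D}: P→D 9·21=189, Q→D 9·15=135, R→D 12·13=156, S→D 9·6=54, T→D 4·22=88. Service 622; fixed 123; total 745.
Plan B: {D, E}: P→D 9·21=189, Q→E 3·15=45, R→E 3·13=39, S→D 9·6=54, T→D 4·22=88. Service 415; fixed 171; total 586.
Difference: |745 − 586| = 159.

Plan B is cheaper by 159.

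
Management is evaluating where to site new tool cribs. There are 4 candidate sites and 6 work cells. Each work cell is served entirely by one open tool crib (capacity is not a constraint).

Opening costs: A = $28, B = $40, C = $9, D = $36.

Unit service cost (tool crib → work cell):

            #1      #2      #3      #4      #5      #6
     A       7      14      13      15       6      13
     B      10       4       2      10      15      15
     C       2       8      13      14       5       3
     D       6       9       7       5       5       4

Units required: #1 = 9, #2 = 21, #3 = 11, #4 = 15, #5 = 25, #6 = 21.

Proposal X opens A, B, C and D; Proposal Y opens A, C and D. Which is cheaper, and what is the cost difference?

Proposal X: {A, B, C, D}: #1→C 2·9=18, #2→B 4·21=84, #3→B 2·11=22, #4→D 5·15=75, #5→C 5·25=125, #6→C 3·21=63. Service 387; fixed 113; total 500.
Proposal Y: {A, C, D}: #1→C 2·9=18, #2→C 8·21=168, #3→D 7·11=77, #4→D 5·15=75, #5→C 5·25=125, #6→C 3·21=63. Service 526; fixed 73; total 599.
Difference: |500 − 599| = 99.

Proposal X is cheaper by 99.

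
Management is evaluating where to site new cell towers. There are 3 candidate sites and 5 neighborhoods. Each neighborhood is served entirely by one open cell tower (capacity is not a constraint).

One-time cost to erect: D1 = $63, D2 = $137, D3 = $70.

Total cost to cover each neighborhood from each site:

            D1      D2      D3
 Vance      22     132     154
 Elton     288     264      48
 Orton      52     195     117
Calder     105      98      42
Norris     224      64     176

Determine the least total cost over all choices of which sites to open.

Minimum total cost: 473

For any fixed open set, each neighborhood goes to its cheapest open site; total = fixed + service.
{D1, D3}: Vance→D1 22, Elton→D3 48, Orton→D1 52, Calder→D3 42, Norris→D3 176. Service 340; fixed 133; total 473.
{D1, D2, D3}: service 228 + fixed 270 = 498
{D3}: Vance→D3 154, Elton→D3 48, Orton→D3 117, Calder→D3 42, Norris→D3 176. Service 537; fixed 70; total 607.
{D1}: Vance→D1 22, Elton→D1 288, Orton→D1 52, Calder→D1 105, Norris→D1 224. Service 691; fixed 63; total 754.
No other subset beats 473.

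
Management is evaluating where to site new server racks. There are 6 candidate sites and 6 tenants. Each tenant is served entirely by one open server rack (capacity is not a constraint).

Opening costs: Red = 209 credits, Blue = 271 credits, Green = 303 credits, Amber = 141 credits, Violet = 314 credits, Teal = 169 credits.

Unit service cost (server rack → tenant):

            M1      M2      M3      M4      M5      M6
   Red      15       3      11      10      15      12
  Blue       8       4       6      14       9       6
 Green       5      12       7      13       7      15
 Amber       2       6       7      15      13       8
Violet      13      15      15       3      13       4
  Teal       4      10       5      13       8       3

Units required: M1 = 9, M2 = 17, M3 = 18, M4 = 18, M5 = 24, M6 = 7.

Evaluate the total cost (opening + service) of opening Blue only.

Total cost: 1029

Each tenant is assigned to its cheapest site among the open ones.
{Blue}: M1→Blue 8·9=72, M2→Blue 4·17=68, M3→Blue 6·18=108, M4→Blue 14·18=252, M5→Blue 9·24=216, M6→Blue 6·7=42. Service 758; fixed 271; total 1029.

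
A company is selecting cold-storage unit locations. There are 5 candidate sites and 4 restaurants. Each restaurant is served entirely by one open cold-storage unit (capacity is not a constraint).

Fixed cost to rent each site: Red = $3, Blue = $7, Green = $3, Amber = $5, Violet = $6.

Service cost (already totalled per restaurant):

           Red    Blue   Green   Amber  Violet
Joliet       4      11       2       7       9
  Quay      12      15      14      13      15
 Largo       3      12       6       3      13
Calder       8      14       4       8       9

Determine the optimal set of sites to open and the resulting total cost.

Open Red and Green; minimum total cost 27.

For any fixed open set, each restaurant goes to its cheapest open site; total = fixed + service.
{Red, Green}: Joliet→Green 2, Quay→Red 12, Largo→Red 3, Calder→Green 4. Service 21; fixed 6; total 27.
{Green}: Joliet→Green 2, Quay→Green 14, Largo→Green 6, Calder→Green 4. Service 26; fixed 3; total 29.
{Red}: Joliet→Red 4, Quay→Red 12, Largo→Red 3, Calder→Red 8. Service 27; fixed 3; total 30.
{Red, Blue, Green, Amber, Violet}: Joliet→Green 2, Quay→Red 12, Largo→Red 3, Calder→Green 4. Service 21; fixed 24; total 45.
No other subset beats 27.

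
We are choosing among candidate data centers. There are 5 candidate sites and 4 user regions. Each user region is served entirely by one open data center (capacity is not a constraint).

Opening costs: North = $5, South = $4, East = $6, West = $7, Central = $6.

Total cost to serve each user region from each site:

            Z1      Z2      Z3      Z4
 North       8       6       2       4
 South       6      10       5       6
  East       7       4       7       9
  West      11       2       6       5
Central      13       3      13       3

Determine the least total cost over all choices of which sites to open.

For any fixed open set, each user region goes to its cheapest open site; total = fixed + service.
{North}: Z1→North 8, Z2→North 6, Z3→North 2, Z4→North 4. Service 20; fixed 5; total 25.
{North, South}: Z1→South 6, Z2→North 6, Z3→North 2, Z4→North 4. Service 18; fixed 9; total 27.
{North, Central}: service 16 + fixed 11 = 27
{North, South, East, West, Central}: service 13 + fixed 28 = 41
No other subset beats 25.

Minimum total cost: 25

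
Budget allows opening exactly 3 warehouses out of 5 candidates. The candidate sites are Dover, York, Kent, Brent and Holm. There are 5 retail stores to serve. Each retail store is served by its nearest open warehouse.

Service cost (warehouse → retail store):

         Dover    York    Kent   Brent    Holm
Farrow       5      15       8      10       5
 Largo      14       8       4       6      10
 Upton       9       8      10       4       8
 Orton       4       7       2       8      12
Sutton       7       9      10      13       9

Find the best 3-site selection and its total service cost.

With exactly 3 open, each retail store uses its cheapest among the chosen.
{Dover, Kent, Brent}: Farrow→Dover 5, Largo→Kent 4, Upton→Brent 4, Orton→Kent 2, Sutton→Dover 7. Service cost 22.
{Kent, Brent, Holm}: service cost 24
{Dover, York, Kent}: service cost 26
Among all 10 size-3 choices, {Dover, Kent, Brent} is lowest.

Choose Dover, Kent and Brent; total service cost 22.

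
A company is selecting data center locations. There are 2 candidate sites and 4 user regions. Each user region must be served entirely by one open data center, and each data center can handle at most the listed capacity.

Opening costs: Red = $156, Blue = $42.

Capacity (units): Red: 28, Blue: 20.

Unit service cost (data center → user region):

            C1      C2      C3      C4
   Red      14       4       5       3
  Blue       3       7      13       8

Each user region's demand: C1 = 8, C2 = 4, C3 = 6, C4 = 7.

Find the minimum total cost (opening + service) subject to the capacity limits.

Open {Red, Blue}: C1→Blue 3·8=24, C2→Red 4·4=16, C3→Red 5·6=30, C4→Red 3·7=21.
Loads: Red carries 17/28, Blue carries 8/20. Service 91; fixed 198; total 289.
Next best feasible plan costs 301.

Minimum total cost: 289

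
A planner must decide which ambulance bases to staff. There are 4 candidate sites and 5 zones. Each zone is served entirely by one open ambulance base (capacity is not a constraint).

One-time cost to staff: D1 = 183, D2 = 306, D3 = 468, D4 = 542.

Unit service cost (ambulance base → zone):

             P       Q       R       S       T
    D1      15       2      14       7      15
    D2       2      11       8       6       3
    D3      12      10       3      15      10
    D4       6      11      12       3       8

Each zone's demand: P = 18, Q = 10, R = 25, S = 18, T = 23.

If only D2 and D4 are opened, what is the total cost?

Each zone is assigned to its cheapest site among the open ones.
{D2, D4}: P→D2 2·18=36, Q→D2 11·10=110, R→D2 8·25=200, S→D4 3·18=54, T→D2 3·23=69. Service 469; fixed 848; total 1317.

Total cost: 1317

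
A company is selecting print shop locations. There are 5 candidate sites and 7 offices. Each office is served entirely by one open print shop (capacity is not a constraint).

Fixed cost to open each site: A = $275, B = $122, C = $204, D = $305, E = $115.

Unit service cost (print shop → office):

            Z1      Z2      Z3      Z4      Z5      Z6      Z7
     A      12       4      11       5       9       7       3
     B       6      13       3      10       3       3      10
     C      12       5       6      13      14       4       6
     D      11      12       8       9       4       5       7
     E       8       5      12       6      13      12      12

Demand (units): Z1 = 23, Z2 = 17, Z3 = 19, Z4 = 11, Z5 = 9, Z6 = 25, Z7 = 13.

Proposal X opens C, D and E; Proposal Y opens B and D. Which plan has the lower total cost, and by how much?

Proposal X: {C, D, E}: Z1→E 8·23=184, Z2→C 5·17=85, Z3→C 6·19=114, Z4→E 6·11=66, Z5→D 4·9=36, Z6→C 4·25=100, Z7→C 6·13=78. Service 663; fixed 624; total 1287.
Proposal Y: {B, D}: Z1→B 6·23=138, Z2→D 12·17=204, Z3→B 3·19=57, Z4→D 9·11=99, Z5→B 3·9=27, Z6→B 3·25=75, Z7→D 7·13=91. Service 691; fixed 427; total 1118.
Difference: |1287 − 1118| = 169.

Proposal Y is cheaper by 169.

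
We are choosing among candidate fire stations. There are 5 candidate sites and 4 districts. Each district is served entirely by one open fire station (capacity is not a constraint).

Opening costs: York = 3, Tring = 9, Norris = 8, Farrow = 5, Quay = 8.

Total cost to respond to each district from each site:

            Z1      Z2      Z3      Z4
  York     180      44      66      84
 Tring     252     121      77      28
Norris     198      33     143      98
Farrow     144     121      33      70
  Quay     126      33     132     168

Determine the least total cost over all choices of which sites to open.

Minimum total cost: 242

For any fixed open set, each district goes to its cheapest open site; total = fixed + service.
{Tring, Farrow, Quay}: Z1→Quay 126, Z2→Quay 33, Z3→Farrow 33, Z4→Tring 28. Service 220; fixed 22; total 242.
{York, Tring, Farrow, Quay}: service 220 + fixed 25 = 245
{Tring, Norris, Farrow, Quay}: Z1→Quay 126, Z2→Norris 33, Z3→Farrow 33, Z4→Tring 28. Service 220; fixed 30; total 250.
{York, Tring, Norris, Farrow, Quay}: Z1→Quay 126, Z2→Norris 33, Z3→Farrow 33, Z4→Tring 28. Service 220; fixed 33; total 253.
No other subset beats 242.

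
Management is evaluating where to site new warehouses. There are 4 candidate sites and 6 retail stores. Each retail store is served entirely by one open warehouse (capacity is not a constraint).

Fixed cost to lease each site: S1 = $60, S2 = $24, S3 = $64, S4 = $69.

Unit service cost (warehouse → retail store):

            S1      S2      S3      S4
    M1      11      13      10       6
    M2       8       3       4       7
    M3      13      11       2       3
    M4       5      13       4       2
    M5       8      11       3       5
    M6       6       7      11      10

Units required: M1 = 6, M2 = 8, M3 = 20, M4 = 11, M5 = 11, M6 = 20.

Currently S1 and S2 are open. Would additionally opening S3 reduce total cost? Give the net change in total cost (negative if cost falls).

Current service cost with {S1, S2}: 573.
Adding S3: each retail store re-picks its cheapest; new service cost 321, saving 252.
Extra fixed cost: 64. Net change = 64 − 252 = -188.
(Totals: 657 → 469.)

Yes — net change −188 (cost falls by 188).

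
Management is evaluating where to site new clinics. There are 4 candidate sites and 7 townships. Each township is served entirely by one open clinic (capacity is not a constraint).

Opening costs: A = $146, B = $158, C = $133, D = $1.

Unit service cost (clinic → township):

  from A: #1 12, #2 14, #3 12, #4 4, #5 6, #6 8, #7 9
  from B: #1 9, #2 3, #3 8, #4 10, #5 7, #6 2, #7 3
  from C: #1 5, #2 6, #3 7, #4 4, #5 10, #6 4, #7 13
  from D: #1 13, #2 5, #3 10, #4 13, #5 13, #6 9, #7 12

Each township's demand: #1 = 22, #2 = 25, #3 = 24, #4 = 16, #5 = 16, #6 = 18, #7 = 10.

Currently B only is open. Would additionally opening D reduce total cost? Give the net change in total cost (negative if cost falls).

No — net change +1 (cost rises by 1).

Current service cost with {B}: 803.
Adding D: each township re-picks its cheapest; new service cost 803, saving 0.
Extra fixed cost: 1. Net change = 1 − 0 = 1.
(Totals: 961 → 962.)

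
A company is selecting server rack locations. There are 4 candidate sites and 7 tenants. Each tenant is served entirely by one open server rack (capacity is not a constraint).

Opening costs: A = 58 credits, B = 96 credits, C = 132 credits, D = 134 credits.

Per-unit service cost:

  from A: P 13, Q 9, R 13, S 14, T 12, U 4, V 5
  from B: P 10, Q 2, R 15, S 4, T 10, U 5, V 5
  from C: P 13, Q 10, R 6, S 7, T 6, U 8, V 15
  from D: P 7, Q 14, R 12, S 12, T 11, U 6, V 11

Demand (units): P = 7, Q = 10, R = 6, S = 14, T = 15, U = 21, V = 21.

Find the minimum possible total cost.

For any fixed open set, each tenant goes to its cheapest open site; total = fixed + service.
{B}: P→B 10·7=70, Q→B 2·10=20, R→B 15·6=90, S→B 4·14=56, T→B 10·15=150, U→B 5·21=105, V→B 5·21=105. Service 596; fixed 96; total 692.
{B, C}: service 482 + fixed 228 = 710
{A, B}: service 563 + fixed 154 = 717
{A, B, C, D}: P→D 7·7=49, Q→B 2·10=20, R→C 6·6=36, S→B 4·14=56, T→C 6·15=90, U→A 4·21=84, V→A 5·21=105. Service 440; fixed 420; total 860.
No other subset beats 692.

Minimum total cost: 692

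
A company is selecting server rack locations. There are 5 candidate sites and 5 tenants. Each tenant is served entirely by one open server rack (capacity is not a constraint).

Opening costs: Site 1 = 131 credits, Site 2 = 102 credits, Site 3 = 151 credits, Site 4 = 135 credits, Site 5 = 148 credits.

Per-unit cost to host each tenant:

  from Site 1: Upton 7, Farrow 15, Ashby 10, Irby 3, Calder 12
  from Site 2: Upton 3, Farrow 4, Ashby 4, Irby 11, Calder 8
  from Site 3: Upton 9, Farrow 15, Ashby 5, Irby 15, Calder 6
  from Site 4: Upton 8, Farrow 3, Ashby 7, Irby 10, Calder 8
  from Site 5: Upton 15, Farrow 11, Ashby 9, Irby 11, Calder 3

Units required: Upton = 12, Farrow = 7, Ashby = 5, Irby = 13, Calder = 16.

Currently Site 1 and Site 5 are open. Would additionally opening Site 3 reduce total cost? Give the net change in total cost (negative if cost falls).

No — net change +131 (cost rises by 131).

Current service cost with {Site 1, Site 5}: 293.
Adding Site 3: each tenant re-picks its cheapest; new service cost 273, saving 20.
Extra fixed cost: 151. Net change = 151 − 20 = 131.
(Totals: 572 → 703.)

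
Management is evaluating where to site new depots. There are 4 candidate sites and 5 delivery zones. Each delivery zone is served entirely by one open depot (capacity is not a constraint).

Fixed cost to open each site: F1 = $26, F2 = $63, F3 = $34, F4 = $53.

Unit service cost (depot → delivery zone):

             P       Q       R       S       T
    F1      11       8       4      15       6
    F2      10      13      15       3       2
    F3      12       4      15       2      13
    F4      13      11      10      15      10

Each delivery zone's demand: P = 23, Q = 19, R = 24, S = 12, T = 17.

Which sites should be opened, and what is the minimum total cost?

Open F1, F2 and F3; minimum total cost 583.

For any fixed open set, each delivery zone goes to its cheapest open site; total = fixed + service.
{F1, F2, F3}: P→F2 10·23=230, Q→F3 4·19=76, R→F1 4·24=96, S→F3 2·12=24, T→F2 2·17=34. Service 460; fixed 123; total 583.
{F1, F3}: service 551 + fixed 60 = 611
{F1, F2, F3, F4}: P→F2 10·23=230, Q→F3 4·19=76, R→F1 4·24=96, S→F3 2·12=24, T→F2 2·17=34. Service 460; fixed 176; total 636.
{F1}: service 783 + fixed 26 = 809
(All 15 nonempty subsets were checked; F1, F2 and F3 is lowest.)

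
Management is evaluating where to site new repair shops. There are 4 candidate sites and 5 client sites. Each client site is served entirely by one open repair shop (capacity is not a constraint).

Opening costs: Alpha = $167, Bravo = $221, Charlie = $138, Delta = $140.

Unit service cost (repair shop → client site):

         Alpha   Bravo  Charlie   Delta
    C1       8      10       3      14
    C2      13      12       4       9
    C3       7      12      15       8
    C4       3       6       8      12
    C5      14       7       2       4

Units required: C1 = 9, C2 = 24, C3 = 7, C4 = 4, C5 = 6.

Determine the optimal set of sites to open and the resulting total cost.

For any fixed open set, each client site goes to its cheapest open site; total = fixed + service.
{Charlie}: C1→Charlie 3·9=27, C2→Charlie 4·24=96, C3→Charlie 15·7=105, C4→Charlie 8·4=32, C5→Charlie 2·6=12. Service 272; fixed 138; total 410.
{Alpha, Charlie}: C1→Charlie 3·9=27, C2→Charlie 4·24=96, C3→Alpha 7·7=49, C4→Alpha 3·4=12, C5→Charlie 2·6=12. Service 196; fixed 305; total 501.
{Charlie, Delta}: C1→Charlie 3·9=27, C2→Charlie 4·24=96, C3→Delta 8·7=56, C4→Charlie 8·4=32, C5→Charlie 2·6=12. Service 223; fixed 278; total 501.
{Alpha, Bravo, Charlie, Delta}: C1→Charlie 3·9=27, C2→Charlie 4·24=96, C3→Alpha 7·7=49, C4→Alpha 3·4=12, C5→Charlie 2·6=12. Service 196; fixed 666; total 862.
No other subset beats 410.

Open Charlie only; minimum total cost 410.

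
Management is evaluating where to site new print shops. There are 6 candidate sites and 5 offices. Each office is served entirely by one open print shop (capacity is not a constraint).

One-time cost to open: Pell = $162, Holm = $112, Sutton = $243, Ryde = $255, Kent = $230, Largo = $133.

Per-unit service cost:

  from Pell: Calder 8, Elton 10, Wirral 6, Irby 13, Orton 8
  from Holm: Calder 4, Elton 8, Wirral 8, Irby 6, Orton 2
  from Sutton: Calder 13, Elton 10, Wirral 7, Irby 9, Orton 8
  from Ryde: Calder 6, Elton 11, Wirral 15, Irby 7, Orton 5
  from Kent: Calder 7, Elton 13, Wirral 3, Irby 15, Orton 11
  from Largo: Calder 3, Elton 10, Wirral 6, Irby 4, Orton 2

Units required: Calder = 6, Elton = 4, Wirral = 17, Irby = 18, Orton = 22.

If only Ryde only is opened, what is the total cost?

Each office is assigned to its cheapest site among the open ones.
{Ryde}: Calder→Ryde 6·6=36, Elton→Ryde 11·4=44, Wirral→Ryde 15·17=255, Irby→Ryde 7·18=126, Orton→Ryde 5·22=110. Service 571; fixed 255; total 826.

Total cost: 826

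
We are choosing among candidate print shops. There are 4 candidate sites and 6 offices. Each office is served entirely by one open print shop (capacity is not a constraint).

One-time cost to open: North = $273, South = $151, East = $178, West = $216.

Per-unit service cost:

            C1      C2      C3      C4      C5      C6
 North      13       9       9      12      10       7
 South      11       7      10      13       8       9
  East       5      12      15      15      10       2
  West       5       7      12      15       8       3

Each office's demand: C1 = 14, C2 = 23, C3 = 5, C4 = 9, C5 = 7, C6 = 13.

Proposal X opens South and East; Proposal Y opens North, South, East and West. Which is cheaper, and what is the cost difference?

Proposal X: {South, East}: C1→East 5·14=70, C2→South 7·23=161, C3→South 10·5=50, C4→South 13·9=117, C5→South 8·7=56, C6→East 2·13=26. Service 480; fixed 329; total 809.
Proposal Y: {North, South, East, West}: C1→East 5·14=70, C2→South 7·23=161, C3→North 9·5=45, C4→North 12·9=108, C5→South 8·7=56, C6→East 2·13=26. Service 466; fixed 818; total 1284.
Difference: |809 − 1284| = 475.

Proposal X is cheaper by 475.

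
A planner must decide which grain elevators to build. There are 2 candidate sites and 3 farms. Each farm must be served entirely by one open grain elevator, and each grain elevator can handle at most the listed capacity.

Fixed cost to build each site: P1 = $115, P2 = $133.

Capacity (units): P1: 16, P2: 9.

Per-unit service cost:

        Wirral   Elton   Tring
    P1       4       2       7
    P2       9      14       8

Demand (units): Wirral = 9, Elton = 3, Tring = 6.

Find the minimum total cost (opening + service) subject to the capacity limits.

Minimum total cost: 338

Open {P1, P2}: Wirral→P1 4·9=36, Elton→P1 2·3=6, Tring→P2 8·6=48.
Loads: P1 carries 12/16, P2 carries 6/9. Service 90; fixed 248; total 338.
Next best feasible plan costs 368.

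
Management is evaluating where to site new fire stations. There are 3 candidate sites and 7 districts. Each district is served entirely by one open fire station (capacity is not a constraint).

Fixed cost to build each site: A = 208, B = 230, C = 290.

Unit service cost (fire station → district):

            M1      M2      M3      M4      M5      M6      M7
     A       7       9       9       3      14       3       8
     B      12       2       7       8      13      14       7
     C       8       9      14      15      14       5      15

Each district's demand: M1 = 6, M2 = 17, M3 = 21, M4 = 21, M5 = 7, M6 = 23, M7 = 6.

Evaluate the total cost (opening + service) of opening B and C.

Total cost: 1165

Each district is assigned to its cheapest site among the open ones.
{B, C}: M1→C 8·6=48, M2→B 2·17=34, M3→B 7·21=147, M4→B 8·21=168, M5→B 13·7=91, M6→C 5·23=115, M7→B 7·6=42. Service 645; fixed 520; total 1165.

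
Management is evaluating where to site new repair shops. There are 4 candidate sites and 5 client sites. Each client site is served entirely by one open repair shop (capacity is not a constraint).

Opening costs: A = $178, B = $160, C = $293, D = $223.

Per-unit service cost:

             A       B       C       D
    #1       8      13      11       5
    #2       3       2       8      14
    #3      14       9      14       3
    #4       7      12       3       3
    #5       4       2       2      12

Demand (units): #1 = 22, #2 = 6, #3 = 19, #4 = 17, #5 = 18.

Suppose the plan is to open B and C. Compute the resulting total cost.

Each client site is assigned to its cheapest site among the open ones.
{B, C}: #1→C 11·22=242, #2→B 2·6=12, #3→B 9·19=171, #4→C 3·17=51, #5→B 2·18=36. Service 512; fixed 453; total 965.

Total cost: 965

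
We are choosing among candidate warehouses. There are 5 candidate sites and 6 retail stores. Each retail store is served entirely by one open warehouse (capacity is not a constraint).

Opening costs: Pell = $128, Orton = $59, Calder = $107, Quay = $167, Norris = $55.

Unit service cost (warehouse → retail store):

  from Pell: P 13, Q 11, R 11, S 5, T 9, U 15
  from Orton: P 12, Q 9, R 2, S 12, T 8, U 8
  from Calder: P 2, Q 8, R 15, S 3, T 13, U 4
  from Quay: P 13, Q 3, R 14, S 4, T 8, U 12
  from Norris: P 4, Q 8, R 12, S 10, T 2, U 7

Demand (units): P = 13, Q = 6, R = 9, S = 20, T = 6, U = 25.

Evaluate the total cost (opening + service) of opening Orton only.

Each retail store is assigned to its cheapest site among the open ones.
{Orton}: P→Orton 12·13=156, Q→Orton 9·6=54, R→Orton 2·9=18, S→Orton 12·20=240, T→Orton 8·6=48, U→Orton 8·25=200. Service 716; fixed 59; total 775.

Total cost: 775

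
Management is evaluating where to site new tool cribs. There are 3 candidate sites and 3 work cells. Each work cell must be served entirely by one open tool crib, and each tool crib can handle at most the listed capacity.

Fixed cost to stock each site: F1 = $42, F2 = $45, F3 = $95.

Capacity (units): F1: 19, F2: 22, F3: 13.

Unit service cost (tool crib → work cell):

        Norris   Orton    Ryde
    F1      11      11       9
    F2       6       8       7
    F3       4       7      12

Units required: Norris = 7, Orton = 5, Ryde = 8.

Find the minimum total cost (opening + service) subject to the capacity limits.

Open {F2}: Norris→F2 6·7=42, Orton→F2 8·5=40, Ryde→F2 7·8=56.
Loads: F2 carries 20/22. Service 138; fixed 45; total 183.
Next best feasible plan costs 225.

Minimum total cost: 183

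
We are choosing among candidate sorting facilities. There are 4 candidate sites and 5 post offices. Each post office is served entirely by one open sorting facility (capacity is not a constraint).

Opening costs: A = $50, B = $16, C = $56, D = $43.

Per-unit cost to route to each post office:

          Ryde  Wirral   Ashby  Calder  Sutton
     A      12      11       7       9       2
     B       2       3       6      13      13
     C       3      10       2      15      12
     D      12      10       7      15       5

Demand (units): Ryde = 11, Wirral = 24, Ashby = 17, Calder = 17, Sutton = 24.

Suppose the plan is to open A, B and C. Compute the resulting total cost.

Total cost: 451

Each post office is assigned to its cheapest site among the open ones.
{A, B, C}: Ryde→B 2·11=22, Wirral→B 3·24=72, Ashby→C 2·17=34, Calder→A 9·17=153, Sutton→A 2·24=48. Service 329; fixed 122; total 451.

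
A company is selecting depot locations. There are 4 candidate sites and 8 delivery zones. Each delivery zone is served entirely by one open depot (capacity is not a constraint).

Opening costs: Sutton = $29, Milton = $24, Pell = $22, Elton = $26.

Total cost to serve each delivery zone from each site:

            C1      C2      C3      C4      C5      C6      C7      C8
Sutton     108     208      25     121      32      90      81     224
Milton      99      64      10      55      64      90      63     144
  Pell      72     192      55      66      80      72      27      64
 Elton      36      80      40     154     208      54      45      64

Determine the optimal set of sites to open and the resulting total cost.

Open Sutton, Milton and Elton; minimum total cost 439.

For any fixed open set, each delivery zone goes to its cheapest open site; total = fixed + service.
{Sutton, Milton, Elton}: C1→Elton 36, C2→Milton 64, C3→Milton 10, C4→Milton 55, C5→Sutton 32, C6→Elton 54, C7→Elton 45, C8→Elton 64. Service 360; fixed 79; total 439.
{Milton, Elton}: service 392 + fixed 50 = 442
{Sutton, Milton, Pell, Elton}: service 342 + fixed 101 = 443
{Pell}: service 628 + fixed 22 = 650
No other subset beats 439.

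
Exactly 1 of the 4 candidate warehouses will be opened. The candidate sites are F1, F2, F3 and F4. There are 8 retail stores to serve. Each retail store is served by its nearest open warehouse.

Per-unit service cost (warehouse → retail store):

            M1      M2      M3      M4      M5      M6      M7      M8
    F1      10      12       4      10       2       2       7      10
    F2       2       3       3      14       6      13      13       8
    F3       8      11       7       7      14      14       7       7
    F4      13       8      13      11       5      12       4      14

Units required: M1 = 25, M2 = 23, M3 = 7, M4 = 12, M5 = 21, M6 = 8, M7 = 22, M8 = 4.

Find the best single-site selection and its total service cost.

With exactly 1 open, each retail store uses its cheapest among the chosen.
{F2}: M1→F2 2·25=50, M2→F2 3·23=69, M3→F2 3·7=21, M4→F2 14·12=168, M5→F2 6·21=126, M6→F2 13·8=104, M7→F2 13·22=286, M8→F2 8·4=32. Service cost 856.
{F1}: service cost 926
{F4}: service cost 1077
Among all 4 size-1 choices, {F2} is lowest.

Choose F2 only; total service cost 856.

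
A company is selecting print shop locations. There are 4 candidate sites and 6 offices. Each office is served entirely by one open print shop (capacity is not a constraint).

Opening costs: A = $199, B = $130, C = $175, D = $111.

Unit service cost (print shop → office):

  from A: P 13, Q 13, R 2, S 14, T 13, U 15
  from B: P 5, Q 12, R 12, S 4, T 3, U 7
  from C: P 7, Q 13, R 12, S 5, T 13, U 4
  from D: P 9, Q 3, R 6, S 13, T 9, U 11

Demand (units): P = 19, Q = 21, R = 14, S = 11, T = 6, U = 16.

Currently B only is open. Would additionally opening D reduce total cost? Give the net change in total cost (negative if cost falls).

Yes — net change −162 (cost falls by 162).

Current service cost with {B}: 689.
Adding D: each office re-picks its cheapest; new service cost 416, saving 273.
Extra fixed cost: 111. Net change = 111 − 273 = -162.
(Totals: 819 → 657.)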